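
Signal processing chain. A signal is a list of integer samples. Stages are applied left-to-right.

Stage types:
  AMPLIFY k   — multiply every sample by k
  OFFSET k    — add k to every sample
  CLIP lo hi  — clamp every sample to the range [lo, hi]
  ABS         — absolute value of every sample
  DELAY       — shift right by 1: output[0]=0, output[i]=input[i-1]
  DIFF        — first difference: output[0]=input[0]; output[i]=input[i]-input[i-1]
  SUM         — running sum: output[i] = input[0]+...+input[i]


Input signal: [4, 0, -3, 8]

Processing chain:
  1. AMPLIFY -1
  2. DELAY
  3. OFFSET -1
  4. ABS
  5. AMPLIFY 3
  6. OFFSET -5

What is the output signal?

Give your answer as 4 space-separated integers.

Answer: -2 10 -2 1

Derivation:
Input: [4, 0, -3, 8]
Stage 1 (AMPLIFY -1): 4*-1=-4, 0*-1=0, -3*-1=3, 8*-1=-8 -> [-4, 0, 3, -8]
Stage 2 (DELAY): [0, -4, 0, 3] = [0, -4, 0, 3] -> [0, -4, 0, 3]
Stage 3 (OFFSET -1): 0+-1=-1, -4+-1=-5, 0+-1=-1, 3+-1=2 -> [-1, -5, -1, 2]
Stage 4 (ABS): |-1|=1, |-5|=5, |-1|=1, |2|=2 -> [1, 5, 1, 2]
Stage 5 (AMPLIFY 3): 1*3=3, 5*3=15, 1*3=3, 2*3=6 -> [3, 15, 3, 6]
Stage 6 (OFFSET -5): 3+-5=-2, 15+-5=10, 3+-5=-2, 6+-5=1 -> [-2, 10, -2, 1]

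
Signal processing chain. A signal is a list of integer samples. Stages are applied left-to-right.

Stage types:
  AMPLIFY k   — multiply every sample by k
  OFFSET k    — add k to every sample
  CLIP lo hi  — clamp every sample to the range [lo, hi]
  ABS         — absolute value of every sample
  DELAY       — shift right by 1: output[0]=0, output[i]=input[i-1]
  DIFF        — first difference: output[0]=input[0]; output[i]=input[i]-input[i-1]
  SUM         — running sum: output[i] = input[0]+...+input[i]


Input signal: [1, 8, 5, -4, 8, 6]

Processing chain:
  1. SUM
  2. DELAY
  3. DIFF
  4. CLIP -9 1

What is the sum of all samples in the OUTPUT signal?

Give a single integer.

Input: [1, 8, 5, -4, 8, 6]
Stage 1 (SUM): sum[0..0]=1, sum[0..1]=9, sum[0..2]=14, sum[0..3]=10, sum[0..4]=18, sum[0..5]=24 -> [1, 9, 14, 10, 18, 24]
Stage 2 (DELAY): [0, 1, 9, 14, 10, 18] = [0, 1, 9, 14, 10, 18] -> [0, 1, 9, 14, 10, 18]
Stage 3 (DIFF): s[0]=0, 1-0=1, 9-1=8, 14-9=5, 10-14=-4, 18-10=8 -> [0, 1, 8, 5, -4, 8]
Stage 4 (CLIP -9 1): clip(0,-9,1)=0, clip(1,-9,1)=1, clip(8,-9,1)=1, clip(5,-9,1)=1, clip(-4,-9,1)=-4, clip(8,-9,1)=1 -> [0, 1, 1, 1, -4, 1]
Output sum: 0

Answer: 0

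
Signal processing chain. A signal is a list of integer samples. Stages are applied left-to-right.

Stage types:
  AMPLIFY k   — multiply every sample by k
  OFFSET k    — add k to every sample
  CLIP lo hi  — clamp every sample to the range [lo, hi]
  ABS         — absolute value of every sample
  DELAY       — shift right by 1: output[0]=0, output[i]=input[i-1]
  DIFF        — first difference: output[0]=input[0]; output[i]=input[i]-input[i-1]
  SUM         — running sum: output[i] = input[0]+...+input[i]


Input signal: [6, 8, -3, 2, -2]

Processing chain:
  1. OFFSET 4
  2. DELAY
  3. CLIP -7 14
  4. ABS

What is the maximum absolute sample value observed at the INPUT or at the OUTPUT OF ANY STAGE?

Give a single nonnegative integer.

Answer: 12

Derivation:
Input: [6, 8, -3, 2, -2] (max |s|=8)
Stage 1 (OFFSET 4): 6+4=10, 8+4=12, -3+4=1, 2+4=6, -2+4=2 -> [10, 12, 1, 6, 2] (max |s|=12)
Stage 2 (DELAY): [0, 10, 12, 1, 6] = [0, 10, 12, 1, 6] -> [0, 10, 12, 1, 6] (max |s|=12)
Stage 3 (CLIP -7 14): clip(0,-7,14)=0, clip(10,-7,14)=10, clip(12,-7,14)=12, clip(1,-7,14)=1, clip(6,-7,14)=6 -> [0, 10, 12, 1, 6] (max |s|=12)
Stage 4 (ABS): |0|=0, |10|=10, |12|=12, |1|=1, |6|=6 -> [0, 10, 12, 1, 6] (max |s|=12)
Overall max amplitude: 12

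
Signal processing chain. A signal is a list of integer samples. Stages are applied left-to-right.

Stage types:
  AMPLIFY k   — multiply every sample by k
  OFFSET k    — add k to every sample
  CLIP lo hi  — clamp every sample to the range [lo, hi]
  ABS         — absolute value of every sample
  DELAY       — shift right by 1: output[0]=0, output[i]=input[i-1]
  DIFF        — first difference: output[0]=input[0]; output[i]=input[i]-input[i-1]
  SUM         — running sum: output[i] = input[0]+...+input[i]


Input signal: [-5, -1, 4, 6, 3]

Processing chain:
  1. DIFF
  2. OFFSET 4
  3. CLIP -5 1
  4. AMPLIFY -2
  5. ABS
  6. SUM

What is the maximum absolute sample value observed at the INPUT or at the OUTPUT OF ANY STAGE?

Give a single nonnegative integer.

Answer: 10

Derivation:
Input: [-5, -1, 4, 6, 3] (max |s|=6)
Stage 1 (DIFF): s[0]=-5, -1--5=4, 4--1=5, 6-4=2, 3-6=-3 -> [-5, 4, 5, 2, -3] (max |s|=5)
Stage 2 (OFFSET 4): -5+4=-1, 4+4=8, 5+4=9, 2+4=6, -3+4=1 -> [-1, 8, 9, 6, 1] (max |s|=9)
Stage 3 (CLIP -5 1): clip(-1,-5,1)=-1, clip(8,-5,1)=1, clip(9,-5,1)=1, clip(6,-5,1)=1, clip(1,-5,1)=1 -> [-1, 1, 1, 1, 1] (max |s|=1)
Stage 4 (AMPLIFY -2): -1*-2=2, 1*-2=-2, 1*-2=-2, 1*-2=-2, 1*-2=-2 -> [2, -2, -2, -2, -2] (max |s|=2)
Stage 5 (ABS): |2|=2, |-2|=2, |-2|=2, |-2|=2, |-2|=2 -> [2, 2, 2, 2, 2] (max |s|=2)
Stage 6 (SUM): sum[0..0]=2, sum[0..1]=4, sum[0..2]=6, sum[0..3]=8, sum[0..4]=10 -> [2, 4, 6, 8, 10] (max |s|=10)
Overall max amplitude: 10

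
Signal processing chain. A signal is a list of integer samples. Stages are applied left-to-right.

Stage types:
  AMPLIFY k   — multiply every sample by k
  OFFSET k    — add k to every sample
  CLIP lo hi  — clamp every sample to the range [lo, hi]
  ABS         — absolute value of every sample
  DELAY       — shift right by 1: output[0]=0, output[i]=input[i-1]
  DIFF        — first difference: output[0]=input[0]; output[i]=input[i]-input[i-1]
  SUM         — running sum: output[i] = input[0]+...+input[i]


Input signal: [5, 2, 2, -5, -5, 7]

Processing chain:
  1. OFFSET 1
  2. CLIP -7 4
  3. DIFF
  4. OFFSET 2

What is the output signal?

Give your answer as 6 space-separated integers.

Answer: 6 1 2 -5 2 10

Derivation:
Input: [5, 2, 2, -5, -5, 7]
Stage 1 (OFFSET 1): 5+1=6, 2+1=3, 2+1=3, -5+1=-4, -5+1=-4, 7+1=8 -> [6, 3, 3, -4, -4, 8]
Stage 2 (CLIP -7 4): clip(6,-7,4)=4, clip(3,-7,4)=3, clip(3,-7,4)=3, clip(-4,-7,4)=-4, clip(-4,-7,4)=-4, clip(8,-7,4)=4 -> [4, 3, 3, -4, -4, 4]
Stage 3 (DIFF): s[0]=4, 3-4=-1, 3-3=0, -4-3=-7, -4--4=0, 4--4=8 -> [4, -1, 0, -7, 0, 8]
Stage 4 (OFFSET 2): 4+2=6, -1+2=1, 0+2=2, -7+2=-5, 0+2=2, 8+2=10 -> [6, 1, 2, -5, 2, 10]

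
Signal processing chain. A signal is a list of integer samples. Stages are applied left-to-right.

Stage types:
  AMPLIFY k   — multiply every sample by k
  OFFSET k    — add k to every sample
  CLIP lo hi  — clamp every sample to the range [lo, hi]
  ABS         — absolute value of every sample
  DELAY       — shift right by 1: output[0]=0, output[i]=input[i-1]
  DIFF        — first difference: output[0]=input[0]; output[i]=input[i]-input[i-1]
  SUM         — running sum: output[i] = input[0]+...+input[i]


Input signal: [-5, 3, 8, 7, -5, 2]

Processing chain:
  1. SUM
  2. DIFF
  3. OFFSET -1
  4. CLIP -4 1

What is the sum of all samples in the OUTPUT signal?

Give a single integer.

Input: [-5, 3, 8, 7, -5, 2]
Stage 1 (SUM): sum[0..0]=-5, sum[0..1]=-2, sum[0..2]=6, sum[0..3]=13, sum[0..4]=8, sum[0..5]=10 -> [-5, -2, 6, 13, 8, 10]
Stage 2 (DIFF): s[0]=-5, -2--5=3, 6--2=8, 13-6=7, 8-13=-5, 10-8=2 -> [-5, 3, 8, 7, -5, 2]
Stage 3 (OFFSET -1): -5+-1=-6, 3+-1=2, 8+-1=7, 7+-1=6, -5+-1=-6, 2+-1=1 -> [-6, 2, 7, 6, -6, 1]
Stage 4 (CLIP -4 1): clip(-6,-4,1)=-4, clip(2,-4,1)=1, clip(7,-4,1)=1, clip(6,-4,1)=1, clip(-6,-4,1)=-4, clip(1,-4,1)=1 -> [-4, 1, 1, 1, -4, 1]
Output sum: -4

Answer: -4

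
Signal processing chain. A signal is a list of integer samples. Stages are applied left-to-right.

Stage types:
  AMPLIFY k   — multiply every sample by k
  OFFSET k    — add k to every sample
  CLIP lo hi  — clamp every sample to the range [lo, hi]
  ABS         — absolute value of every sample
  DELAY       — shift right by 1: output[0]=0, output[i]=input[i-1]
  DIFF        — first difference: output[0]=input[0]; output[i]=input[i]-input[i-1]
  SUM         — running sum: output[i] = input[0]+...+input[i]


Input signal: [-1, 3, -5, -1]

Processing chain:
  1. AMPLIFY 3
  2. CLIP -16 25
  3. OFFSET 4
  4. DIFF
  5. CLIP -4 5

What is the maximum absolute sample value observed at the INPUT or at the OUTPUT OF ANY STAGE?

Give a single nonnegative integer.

Answer: 24

Derivation:
Input: [-1, 3, -5, -1] (max |s|=5)
Stage 1 (AMPLIFY 3): -1*3=-3, 3*3=9, -5*3=-15, -1*3=-3 -> [-3, 9, -15, -3] (max |s|=15)
Stage 2 (CLIP -16 25): clip(-3,-16,25)=-3, clip(9,-16,25)=9, clip(-15,-16,25)=-15, clip(-3,-16,25)=-3 -> [-3, 9, -15, -3] (max |s|=15)
Stage 3 (OFFSET 4): -3+4=1, 9+4=13, -15+4=-11, -3+4=1 -> [1, 13, -11, 1] (max |s|=13)
Stage 4 (DIFF): s[0]=1, 13-1=12, -11-13=-24, 1--11=12 -> [1, 12, -24, 12] (max |s|=24)
Stage 5 (CLIP -4 5): clip(1,-4,5)=1, clip(12,-4,5)=5, clip(-24,-4,5)=-4, clip(12,-4,5)=5 -> [1, 5, -4, 5] (max |s|=5)
Overall max amplitude: 24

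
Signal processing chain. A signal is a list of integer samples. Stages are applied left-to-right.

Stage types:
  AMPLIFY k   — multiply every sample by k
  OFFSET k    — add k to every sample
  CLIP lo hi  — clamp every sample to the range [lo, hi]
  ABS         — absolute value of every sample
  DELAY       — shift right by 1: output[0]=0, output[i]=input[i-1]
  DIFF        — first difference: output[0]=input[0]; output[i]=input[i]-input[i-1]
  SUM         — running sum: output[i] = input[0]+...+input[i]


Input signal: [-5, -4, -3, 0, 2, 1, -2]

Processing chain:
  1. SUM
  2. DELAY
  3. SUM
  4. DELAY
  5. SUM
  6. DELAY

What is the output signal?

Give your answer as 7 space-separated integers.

Answer: 0 0 0 -5 -19 -45 -83

Derivation:
Input: [-5, -4, -3, 0, 2, 1, -2]
Stage 1 (SUM): sum[0..0]=-5, sum[0..1]=-9, sum[0..2]=-12, sum[0..3]=-12, sum[0..4]=-10, sum[0..5]=-9, sum[0..6]=-11 -> [-5, -9, -12, -12, -10, -9, -11]
Stage 2 (DELAY): [0, -5, -9, -12, -12, -10, -9] = [0, -5, -9, -12, -12, -10, -9] -> [0, -5, -9, -12, -12, -10, -9]
Stage 3 (SUM): sum[0..0]=0, sum[0..1]=-5, sum[0..2]=-14, sum[0..3]=-26, sum[0..4]=-38, sum[0..5]=-48, sum[0..6]=-57 -> [0, -5, -14, -26, -38, -48, -57]
Stage 4 (DELAY): [0, 0, -5, -14, -26, -38, -48] = [0, 0, -5, -14, -26, -38, -48] -> [0, 0, -5, -14, -26, -38, -48]
Stage 5 (SUM): sum[0..0]=0, sum[0..1]=0, sum[0..2]=-5, sum[0..3]=-19, sum[0..4]=-45, sum[0..5]=-83, sum[0..6]=-131 -> [0, 0, -5, -19, -45, -83, -131]
Stage 6 (DELAY): [0, 0, 0, -5, -19, -45, -83] = [0, 0, 0, -5, -19, -45, -83] -> [0, 0, 0, -5, -19, -45, -83]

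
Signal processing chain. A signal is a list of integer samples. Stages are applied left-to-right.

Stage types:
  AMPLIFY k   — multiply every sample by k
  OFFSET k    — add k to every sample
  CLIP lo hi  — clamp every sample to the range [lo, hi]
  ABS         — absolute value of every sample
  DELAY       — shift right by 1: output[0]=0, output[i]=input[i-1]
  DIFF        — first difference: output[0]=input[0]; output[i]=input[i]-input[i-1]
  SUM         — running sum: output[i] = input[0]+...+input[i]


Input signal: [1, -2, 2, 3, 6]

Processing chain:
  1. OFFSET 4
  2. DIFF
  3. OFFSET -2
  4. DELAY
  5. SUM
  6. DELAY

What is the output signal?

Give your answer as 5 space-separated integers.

Answer: 0 0 3 -2 0

Derivation:
Input: [1, -2, 2, 3, 6]
Stage 1 (OFFSET 4): 1+4=5, -2+4=2, 2+4=6, 3+4=7, 6+4=10 -> [5, 2, 6, 7, 10]
Stage 2 (DIFF): s[0]=5, 2-5=-3, 6-2=4, 7-6=1, 10-7=3 -> [5, -3, 4, 1, 3]
Stage 3 (OFFSET -2): 5+-2=3, -3+-2=-5, 4+-2=2, 1+-2=-1, 3+-2=1 -> [3, -5, 2, -1, 1]
Stage 4 (DELAY): [0, 3, -5, 2, -1] = [0, 3, -5, 2, -1] -> [0, 3, -5, 2, -1]
Stage 5 (SUM): sum[0..0]=0, sum[0..1]=3, sum[0..2]=-2, sum[0..3]=0, sum[0..4]=-1 -> [0, 3, -2, 0, -1]
Stage 6 (DELAY): [0, 0, 3, -2, 0] = [0, 0, 3, -2, 0] -> [0, 0, 3, -2, 0]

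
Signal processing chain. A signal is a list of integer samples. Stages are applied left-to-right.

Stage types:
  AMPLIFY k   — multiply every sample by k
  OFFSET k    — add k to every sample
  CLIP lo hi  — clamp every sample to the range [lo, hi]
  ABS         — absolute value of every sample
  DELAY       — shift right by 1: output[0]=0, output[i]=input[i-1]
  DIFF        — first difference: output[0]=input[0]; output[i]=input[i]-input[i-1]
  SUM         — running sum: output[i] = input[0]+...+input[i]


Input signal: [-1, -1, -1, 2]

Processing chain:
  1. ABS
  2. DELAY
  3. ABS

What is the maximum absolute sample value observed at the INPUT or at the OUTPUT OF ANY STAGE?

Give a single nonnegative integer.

Input: [-1, -1, -1, 2] (max |s|=2)
Stage 1 (ABS): |-1|=1, |-1|=1, |-1|=1, |2|=2 -> [1, 1, 1, 2] (max |s|=2)
Stage 2 (DELAY): [0, 1, 1, 1] = [0, 1, 1, 1] -> [0, 1, 1, 1] (max |s|=1)
Stage 3 (ABS): |0|=0, |1|=1, |1|=1, |1|=1 -> [0, 1, 1, 1] (max |s|=1)
Overall max amplitude: 2

Answer: 2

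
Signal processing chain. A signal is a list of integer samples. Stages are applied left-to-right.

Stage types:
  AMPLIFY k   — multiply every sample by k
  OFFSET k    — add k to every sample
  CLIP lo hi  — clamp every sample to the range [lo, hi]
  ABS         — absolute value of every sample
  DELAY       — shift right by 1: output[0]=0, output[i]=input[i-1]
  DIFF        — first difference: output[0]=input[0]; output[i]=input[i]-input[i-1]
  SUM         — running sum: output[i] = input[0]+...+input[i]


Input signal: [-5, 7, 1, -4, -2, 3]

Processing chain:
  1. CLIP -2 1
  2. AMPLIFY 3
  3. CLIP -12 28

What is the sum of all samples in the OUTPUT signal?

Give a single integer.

Answer: -9

Derivation:
Input: [-5, 7, 1, -4, -2, 3]
Stage 1 (CLIP -2 1): clip(-5,-2,1)=-2, clip(7,-2,1)=1, clip(1,-2,1)=1, clip(-4,-2,1)=-2, clip(-2,-2,1)=-2, clip(3,-2,1)=1 -> [-2, 1, 1, -2, -2, 1]
Stage 2 (AMPLIFY 3): -2*3=-6, 1*3=3, 1*3=3, -2*3=-6, -2*3=-6, 1*3=3 -> [-6, 3, 3, -6, -6, 3]
Stage 3 (CLIP -12 28): clip(-6,-12,28)=-6, clip(3,-12,28)=3, clip(3,-12,28)=3, clip(-6,-12,28)=-6, clip(-6,-12,28)=-6, clip(3,-12,28)=3 -> [-6, 3, 3, -6, -6, 3]
Output sum: -9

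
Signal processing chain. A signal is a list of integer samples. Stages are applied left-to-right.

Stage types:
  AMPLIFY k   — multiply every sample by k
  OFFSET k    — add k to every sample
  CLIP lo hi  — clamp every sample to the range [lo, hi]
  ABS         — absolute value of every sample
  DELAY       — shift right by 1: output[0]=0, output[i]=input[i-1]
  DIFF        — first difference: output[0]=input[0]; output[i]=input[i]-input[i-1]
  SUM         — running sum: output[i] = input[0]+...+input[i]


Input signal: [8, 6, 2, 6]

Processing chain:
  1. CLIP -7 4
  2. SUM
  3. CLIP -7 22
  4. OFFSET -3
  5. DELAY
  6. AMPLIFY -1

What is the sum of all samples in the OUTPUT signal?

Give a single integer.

Input: [8, 6, 2, 6]
Stage 1 (CLIP -7 4): clip(8,-7,4)=4, clip(6,-7,4)=4, clip(2,-7,4)=2, clip(6,-7,4)=4 -> [4, 4, 2, 4]
Stage 2 (SUM): sum[0..0]=4, sum[0..1]=8, sum[0..2]=10, sum[0..3]=14 -> [4, 8, 10, 14]
Stage 3 (CLIP -7 22): clip(4,-7,22)=4, clip(8,-7,22)=8, clip(10,-7,22)=10, clip(14,-7,22)=14 -> [4, 8, 10, 14]
Stage 4 (OFFSET -3): 4+-3=1, 8+-3=5, 10+-3=7, 14+-3=11 -> [1, 5, 7, 11]
Stage 5 (DELAY): [0, 1, 5, 7] = [0, 1, 5, 7] -> [0, 1, 5, 7]
Stage 6 (AMPLIFY -1): 0*-1=0, 1*-1=-1, 5*-1=-5, 7*-1=-7 -> [0, -1, -5, -7]
Output sum: -13

Answer: -13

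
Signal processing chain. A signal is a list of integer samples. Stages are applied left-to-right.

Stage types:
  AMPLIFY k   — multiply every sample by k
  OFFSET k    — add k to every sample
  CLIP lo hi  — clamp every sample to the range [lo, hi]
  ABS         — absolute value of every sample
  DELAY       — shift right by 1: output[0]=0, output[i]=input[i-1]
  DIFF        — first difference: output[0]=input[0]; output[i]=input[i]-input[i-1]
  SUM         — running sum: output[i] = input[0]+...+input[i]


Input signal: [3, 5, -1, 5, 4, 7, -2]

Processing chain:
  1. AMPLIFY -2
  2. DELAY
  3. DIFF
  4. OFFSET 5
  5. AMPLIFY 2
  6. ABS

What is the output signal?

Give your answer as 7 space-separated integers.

Input: [3, 5, -1, 5, 4, 7, -2]
Stage 1 (AMPLIFY -2): 3*-2=-6, 5*-2=-10, -1*-2=2, 5*-2=-10, 4*-2=-8, 7*-2=-14, -2*-2=4 -> [-6, -10, 2, -10, -8, -14, 4]
Stage 2 (DELAY): [0, -6, -10, 2, -10, -8, -14] = [0, -6, -10, 2, -10, -8, -14] -> [0, -6, -10, 2, -10, -8, -14]
Stage 3 (DIFF): s[0]=0, -6-0=-6, -10--6=-4, 2--10=12, -10-2=-12, -8--10=2, -14--8=-6 -> [0, -6, -4, 12, -12, 2, -6]
Stage 4 (OFFSET 5): 0+5=5, -6+5=-1, -4+5=1, 12+5=17, -12+5=-7, 2+5=7, -6+5=-1 -> [5, -1, 1, 17, -7, 7, -1]
Stage 5 (AMPLIFY 2): 5*2=10, -1*2=-2, 1*2=2, 17*2=34, -7*2=-14, 7*2=14, -1*2=-2 -> [10, -2, 2, 34, -14, 14, -2]
Stage 6 (ABS): |10|=10, |-2|=2, |2|=2, |34|=34, |-14|=14, |14|=14, |-2|=2 -> [10, 2, 2, 34, 14, 14, 2]

Answer: 10 2 2 34 14 14 2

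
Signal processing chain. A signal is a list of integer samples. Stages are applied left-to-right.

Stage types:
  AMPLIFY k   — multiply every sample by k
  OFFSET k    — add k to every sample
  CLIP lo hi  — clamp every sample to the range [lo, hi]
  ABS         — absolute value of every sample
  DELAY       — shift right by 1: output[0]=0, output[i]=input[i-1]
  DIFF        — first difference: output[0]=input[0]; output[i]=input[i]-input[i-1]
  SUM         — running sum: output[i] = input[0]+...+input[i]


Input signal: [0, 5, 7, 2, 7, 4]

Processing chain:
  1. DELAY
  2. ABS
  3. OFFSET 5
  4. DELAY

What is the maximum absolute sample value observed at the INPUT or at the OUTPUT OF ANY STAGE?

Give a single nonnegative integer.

Answer: 12

Derivation:
Input: [0, 5, 7, 2, 7, 4] (max |s|=7)
Stage 1 (DELAY): [0, 0, 5, 7, 2, 7] = [0, 0, 5, 7, 2, 7] -> [0, 0, 5, 7, 2, 7] (max |s|=7)
Stage 2 (ABS): |0|=0, |0|=0, |5|=5, |7|=7, |2|=2, |7|=7 -> [0, 0, 5, 7, 2, 7] (max |s|=7)
Stage 3 (OFFSET 5): 0+5=5, 0+5=5, 5+5=10, 7+5=12, 2+5=7, 7+5=12 -> [5, 5, 10, 12, 7, 12] (max |s|=12)
Stage 4 (DELAY): [0, 5, 5, 10, 12, 7] = [0, 5, 5, 10, 12, 7] -> [0, 5, 5, 10, 12, 7] (max |s|=12)
Overall max amplitude: 12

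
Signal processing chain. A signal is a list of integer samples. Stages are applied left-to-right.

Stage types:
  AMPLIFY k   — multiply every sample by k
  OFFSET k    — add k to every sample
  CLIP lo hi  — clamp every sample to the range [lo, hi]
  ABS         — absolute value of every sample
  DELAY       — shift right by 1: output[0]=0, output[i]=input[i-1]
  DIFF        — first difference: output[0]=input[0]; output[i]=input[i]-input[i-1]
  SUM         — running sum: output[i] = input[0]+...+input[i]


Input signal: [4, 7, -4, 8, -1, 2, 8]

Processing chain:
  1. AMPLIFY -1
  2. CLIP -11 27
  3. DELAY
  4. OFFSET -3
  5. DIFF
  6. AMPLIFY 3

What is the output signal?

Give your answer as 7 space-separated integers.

Input: [4, 7, -4, 8, -1, 2, 8]
Stage 1 (AMPLIFY -1): 4*-1=-4, 7*-1=-7, -4*-1=4, 8*-1=-8, -1*-1=1, 2*-1=-2, 8*-1=-8 -> [-4, -7, 4, -8, 1, -2, -8]
Stage 2 (CLIP -11 27): clip(-4,-11,27)=-4, clip(-7,-11,27)=-7, clip(4,-11,27)=4, clip(-8,-11,27)=-8, clip(1,-11,27)=1, clip(-2,-11,27)=-2, clip(-8,-11,27)=-8 -> [-4, -7, 4, -8, 1, -2, -8]
Stage 3 (DELAY): [0, -4, -7, 4, -8, 1, -2] = [0, -4, -7, 4, -8, 1, -2] -> [0, -4, -7, 4, -8, 1, -2]
Stage 4 (OFFSET -3): 0+-3=-3, -4+-3=-7, -7+-3=-10, 4+-3=1, -8+-3=-11, 1+-3=-2, -2+-3=-5 -> [-3, -7, -10, 1, -11, -2, -5]
Stage 5 (DIFF): s[0]=-3, -7--3=-4, -10--7=-3, 1--10=11, -11-1=-12, -2--11=9, -5--2=-3 -> [-3, -4, -3, 11, -12, 9, -3]
Stage 6 (AMPLIFY 3): -3*3=-9, -4*3=-12, -3*3=-9, 11*3=33, -12*3=-36, 9*3=27, -3*3=-9 -> [-9, -12, -9, 33, -36, 27, -9]

Answer: -9 -12 -9 33 -36 27 -9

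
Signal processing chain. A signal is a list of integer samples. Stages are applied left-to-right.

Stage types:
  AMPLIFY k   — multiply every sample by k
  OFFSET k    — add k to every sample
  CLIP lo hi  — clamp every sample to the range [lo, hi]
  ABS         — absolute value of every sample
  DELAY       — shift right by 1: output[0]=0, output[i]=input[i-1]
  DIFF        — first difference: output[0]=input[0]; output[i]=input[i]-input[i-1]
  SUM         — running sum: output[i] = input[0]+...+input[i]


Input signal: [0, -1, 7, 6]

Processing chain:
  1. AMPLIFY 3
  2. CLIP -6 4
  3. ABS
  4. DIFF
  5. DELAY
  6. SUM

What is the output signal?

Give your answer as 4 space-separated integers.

Input: [0, -1, 7, 6]
Stage 1 (AMPLIFY 3): 0*3=0, -1*3=-3, 7*3=21, 6*3=18 -> [0, -3, 21, 18]
Stage 2 (CLIP -6 4): clip(0,-6,4)=0, clip(-3,-6,4)=-3, clip(21,-6,4)=4, clip(18,-6,4)=4 -> [0, -3, 4, 4]
Stage 3 (ABS): |0|=0, |-3|=3, |4|=4, |4|=4 -> [0, 3, 4, 4]
Stage 4 (DIFF): s[0]=0, 3-0=3, 4-3=1, 4-4=0 -> [0, 3, 1, 0]
Stage 5 (DELAY): [0, 0, 3, 1] = [0, 0, 3, 1] -> [0, 0, 3, 1]
Stage 6 (SUM): sum[0..0]=0, sum[0..1]=0, sum[0..2]=3, sum[0..3]=4 -> [0, 0, 3, 4]

Answer: 0 0 3 4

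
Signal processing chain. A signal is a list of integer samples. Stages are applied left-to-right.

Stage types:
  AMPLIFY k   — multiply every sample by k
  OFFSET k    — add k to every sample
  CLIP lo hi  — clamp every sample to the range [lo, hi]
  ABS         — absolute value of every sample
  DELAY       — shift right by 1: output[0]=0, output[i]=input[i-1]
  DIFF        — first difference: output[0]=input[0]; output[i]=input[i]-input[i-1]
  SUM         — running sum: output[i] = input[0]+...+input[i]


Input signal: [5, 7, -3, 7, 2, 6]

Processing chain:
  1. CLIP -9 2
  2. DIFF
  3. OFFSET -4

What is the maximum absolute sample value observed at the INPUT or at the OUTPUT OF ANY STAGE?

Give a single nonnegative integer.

Answer: 9

Derivation:
Input: [5, 7, -3, 7, 2, 6] (max |s|=7)
Stage 1 (CLIP -9 2): clip(5,-9,2)=2, clip(7,-9,2)=2, clip(-3,-9,2)=-3, clip(7,-9,2)=2, clip(2,-9,2)=2, clip(6,-9,2)=2 -> [2, 2, -3, 2, 2, 2] (max |s|=3)
Stage 2 (DIFF): s[0]=2, 2-2=0, -3-2=-5, 2--3=5, 2-2=0, 2-2=0 -> [2, 0, -5, 5, 0, 0] (max |s|=5)
Stage 3 (OFFSET -4): 2+-4=-2, 0+-4=-4, -5+-4=-9, 5+-4=1, 0+-4=-4, 0+-4=-4 -> [-2, -4, -9, 1, -4, -4] (max |s|=9)
Overall max amplitude: 9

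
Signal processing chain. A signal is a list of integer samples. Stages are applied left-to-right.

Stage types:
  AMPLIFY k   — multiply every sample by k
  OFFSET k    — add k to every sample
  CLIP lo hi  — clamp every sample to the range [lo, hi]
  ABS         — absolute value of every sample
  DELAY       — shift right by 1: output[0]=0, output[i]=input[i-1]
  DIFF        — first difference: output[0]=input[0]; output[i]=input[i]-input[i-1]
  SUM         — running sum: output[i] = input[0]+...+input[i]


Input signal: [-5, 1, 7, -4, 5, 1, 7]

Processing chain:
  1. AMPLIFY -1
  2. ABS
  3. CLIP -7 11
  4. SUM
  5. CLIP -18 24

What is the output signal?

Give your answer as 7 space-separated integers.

Input: [-5, 1, 7, -4, 5, 1, 7]
Stage 1 (AMPLIFY -1): -5*-1=5, 1*-1=-1, 7*-1=-7, -4*-1=4, 5*-1=-5, 1*-1=-1, 7*-1=-7 -> [5, -1, -7, 4, -5, -1, -7]
Stage 2 (ABS): |5|=5, |-1|=1, |-7|=7, |4|=4, |-5|=5, |-1|=1, |-7|=7 -> [5, 1, 7, 4, 5, 1, 7]
Stage 3 (CLIP -7 11): clip(5,-7,11)=5, clip(1,-7,11)=1, clip(7,-7,11)=7, clip(4,-7,11)=4, clip(5,-7,11)=5, clip(1,-7,11)=1, clip(7,-7,11)=7 -> [5, 1, 7, 4, 5, 1, 7]
Stage 4 (SUM): sum[0..0]=5, sum[0..1]=6, sum[0..2]=13, sum[0..3]=17, sum[0..4]=22, sum[0..5]=23, sum[0..6]=30 -> [5, 6, 13, 17, 22, 23, 30]
Stage 5 (CLIP -18 24): clip(5,-18,24)=5, clip(6,-18,24)=6, clip(13,-18,24)=13, clip(17,-18,24)=17, clip(22,-18,24)=22, clip(23,-18,24)=23, clip(30,-18,24)=24 -> [5, 6, 13, 17, 22, 23, 24]

Answer: 5 6 13 17 22 23 24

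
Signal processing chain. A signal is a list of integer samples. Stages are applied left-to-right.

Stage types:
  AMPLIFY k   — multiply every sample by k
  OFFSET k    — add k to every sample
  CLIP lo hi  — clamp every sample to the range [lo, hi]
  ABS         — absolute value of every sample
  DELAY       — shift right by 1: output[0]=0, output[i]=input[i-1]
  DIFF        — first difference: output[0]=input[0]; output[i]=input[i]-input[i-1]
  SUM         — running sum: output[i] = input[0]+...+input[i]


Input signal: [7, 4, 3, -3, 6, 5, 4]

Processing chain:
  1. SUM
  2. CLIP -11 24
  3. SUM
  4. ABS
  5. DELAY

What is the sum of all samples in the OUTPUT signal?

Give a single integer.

Answer: 242

Derivation:
Input: [7, 4, 3, -3, 6, 5, 4]
Stage 1 (SUM): sum[0..0]=7, sum[0..1]=11, sum[0..2]=14, sum[0..3]=11, sum[0..4]=17, sum[0..5]=22, sum[0..6]=26 -> [7, 11, 14, 11, 17, 22, 26]
Stage 2 (CLIP -11 24): clip(7,-11,24)=7, clip(11,-11,24)=11, clip(14,-11,24)=14, clip(11,-11,24)=11, clip(17,-11,24)=17, clip(22,-11,24)=22, clip(26,-11,24)=24 -> [7, 11, 14, 11, 17, 22, 24]
Stage 3 (SUM): sum[0..0]=7, sum[0..1]=18, sum[0..2]=32, sum[0..3]=43, sum[0..4]=60, sum[0..5]=82, sum[0..6]=106 -> [7, 18, 32, 43, 60, 82, 106]
Stage 4 (ABS): |7|=7, |18|=18, |32|=32, |43|=43, |60|=60, |82|=82, |106|=106 -> [7, 18, 32, 43, 60, 82, 106]
Stage 5 (DELAY): [0, 7, 18, 32, 43, 60, 82] = [0, 7, 18, 32, 43, 60, 82] -> [0, 7, 18, 32, 43, 60, 82]
Output sum: 242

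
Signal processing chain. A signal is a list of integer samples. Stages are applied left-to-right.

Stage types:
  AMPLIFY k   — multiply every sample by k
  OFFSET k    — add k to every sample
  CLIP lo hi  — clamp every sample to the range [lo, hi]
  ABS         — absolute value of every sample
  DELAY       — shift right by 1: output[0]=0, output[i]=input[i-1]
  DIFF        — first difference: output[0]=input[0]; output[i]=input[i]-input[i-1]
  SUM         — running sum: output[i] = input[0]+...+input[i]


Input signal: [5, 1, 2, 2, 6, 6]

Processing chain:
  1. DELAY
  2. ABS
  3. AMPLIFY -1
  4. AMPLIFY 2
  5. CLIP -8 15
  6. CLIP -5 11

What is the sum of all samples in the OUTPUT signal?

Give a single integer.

Answer: -20

Derivation:
Input: [5, 1, 2, 2, 6, 6]
Stage 1 (DELAY): [0, 5, 1, 2, 2, 6] = [0, 5, 1, 2, 2, 6] -> [0, 5, 1, 2, 2, 6]
Stage 2 (ABS): |0|=0, |5|=5, |1|=1, |2|=2, |2|=2, |6|=6 -> [0, 5, 1, 2, 2, 6]
Stage 3 (AMPLIFY -1): 0*-1=0, 5*-1=-5, 1*-1=-1, 2*-1=-2, 2*-1=-2, 6*-1=-6 -> [0, -5, -1, -2, -2, -6]
Stage 4 (AMPLIFY 2): 0*2=0, -5*2=-10, -1*2=-2, -2*2=-4, -2*2=-4, -6*2=-12 -> [0, -10, -2, -4, -4, -12]
Stage 5 (CLIP -8 15): clip(0,-8,15)=0, clip(-10,-8,15)=-8, clip(-2,-8,15)=-2, clip(-4,-8,15)=-4, clip(-4,-8,15)=-4, clip(-12,-8,15)=-8 -> [0, -8, -2, -4, -4, -8]
Stage 6 (CLIP -5 11): clip(0,-5,11)=0, clip(-8,-5,11)=-5, clip(-2,-5,11)=-2, clip(-4,-5,11)=-4, clip(-4,-5,11)=-4, clip(-8,-5,11)=-5 -> [0, -5, -2, -4, -4, -5]
Output sum: -20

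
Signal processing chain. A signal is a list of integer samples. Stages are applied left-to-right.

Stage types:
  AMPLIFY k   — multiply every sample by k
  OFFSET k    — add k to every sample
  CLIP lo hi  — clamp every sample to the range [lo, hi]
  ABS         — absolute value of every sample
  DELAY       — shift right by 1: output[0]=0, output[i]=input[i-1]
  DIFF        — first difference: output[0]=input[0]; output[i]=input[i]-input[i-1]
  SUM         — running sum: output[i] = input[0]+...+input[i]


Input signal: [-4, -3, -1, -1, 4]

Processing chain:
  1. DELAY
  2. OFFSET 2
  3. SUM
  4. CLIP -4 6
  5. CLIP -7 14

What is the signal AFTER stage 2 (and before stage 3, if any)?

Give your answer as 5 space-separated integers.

Input: [-4, -3, -1, -1, 4]
Stage 1 (DELAY): [0, -4, -3, -1, -1] = [0, -4, -3, -1, -1] -> [0, -4, -3, -1, -1]
Stage 2 (OFFSET 2): 0+2=2, -4+2=-2, -3+2=-1, -1+2=1, -1+2=1 -> [2, -2, -1, 1, 1]

Answer: 2 -2 -1 1 1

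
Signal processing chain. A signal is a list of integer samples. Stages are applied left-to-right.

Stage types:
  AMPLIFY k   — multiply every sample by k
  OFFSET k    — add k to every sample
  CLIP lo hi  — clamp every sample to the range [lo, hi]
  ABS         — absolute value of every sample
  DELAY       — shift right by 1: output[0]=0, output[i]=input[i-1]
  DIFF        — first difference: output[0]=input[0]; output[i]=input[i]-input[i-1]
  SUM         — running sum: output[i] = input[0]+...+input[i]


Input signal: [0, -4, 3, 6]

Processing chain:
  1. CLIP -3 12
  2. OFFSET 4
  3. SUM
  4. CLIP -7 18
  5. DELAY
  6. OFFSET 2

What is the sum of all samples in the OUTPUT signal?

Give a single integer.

Input: [0, -4, 3, 6]
Stage 1 (CLIP -3 12): clip(0,-3,12)=0, clip(-4,-3,12)=-3, clip(3,-3,12)=3, clip(6,-3,12)=6 -> [0, -3, 3, 6]
Stage 2 (OFFSET 4): 0+4=4, -3+4=1, 3+4=7, 6+4=10 -> [4, 1, 7, 10]
Stage 3 (SUM): sum[0..0]=4, sum[0..1]=5, sum[0..2]=12, sum[0..3]=22 -> [4, 5, 12, 22]
Stage 4 (CLIP -7 18): clip(4,-7,18)=4, clip(5,-7,18)=5, clip(12,-7,18)=12, clip(22,-7,18)=18 -> [4, 5, 12, 18]
Stage 5 (DELAY): [0, 4, 5, 12] = [0, 4, 5, 12] -> [0, 4, 5, 12]
Stage 6 (OFFSET 2): 0+2=2, 4+2=6, 5+2=7, 12+2=14 -> [2, 6, 7, 14]
Output sum: 29

Answer: 29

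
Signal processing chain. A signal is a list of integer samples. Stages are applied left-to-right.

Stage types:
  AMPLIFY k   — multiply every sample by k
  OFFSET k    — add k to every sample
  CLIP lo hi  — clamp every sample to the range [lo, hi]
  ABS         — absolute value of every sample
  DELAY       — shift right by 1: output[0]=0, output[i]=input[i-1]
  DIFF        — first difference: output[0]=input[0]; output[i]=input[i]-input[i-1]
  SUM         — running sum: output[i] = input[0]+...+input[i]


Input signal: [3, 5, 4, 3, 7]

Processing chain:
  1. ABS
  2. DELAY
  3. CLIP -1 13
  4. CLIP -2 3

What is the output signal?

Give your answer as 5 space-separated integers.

Input: [3, 5, 4, 3, 7]
Stage 1 (ABS): |3|=3, |5|=5, |4|=4, |3|=3, |7|=7 -> [3, 5, 4, 3, 7]
Stage 2 (DELAY): [0, 3, 5, 4, 3] = [0, 3, 5, 4, 3] -> [0, 3, 5, 4, 3]
Stage 3 (CLIP -1 13): clip(0,-1,13)=0, clip(3,-1,13)=3, clip(5,-1,13)=5, clip(4,-1,13)=4, clip(3,-1,13)=3 -> [0, 3, 5, 4, 3]
Stage 4 (CLIP -2 3): clip(0,-2,3)=0, clip(3,-2,3)=3, clip(5,-2,3)=3, clip(4,-2,3)=3, clip(3,-2,3)=3 -> [0, 3, 3, 3, 3]

Answer: 0 3 3 3 3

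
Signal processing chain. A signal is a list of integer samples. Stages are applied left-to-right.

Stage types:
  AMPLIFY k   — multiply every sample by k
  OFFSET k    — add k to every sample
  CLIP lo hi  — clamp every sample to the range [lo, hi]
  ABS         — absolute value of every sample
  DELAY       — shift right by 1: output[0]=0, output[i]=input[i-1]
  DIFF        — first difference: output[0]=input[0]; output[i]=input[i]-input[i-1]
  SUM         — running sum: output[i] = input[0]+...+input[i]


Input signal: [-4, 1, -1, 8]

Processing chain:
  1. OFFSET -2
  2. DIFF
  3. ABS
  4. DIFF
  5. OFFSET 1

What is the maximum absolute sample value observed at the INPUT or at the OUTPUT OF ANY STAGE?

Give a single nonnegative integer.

Answer: 9

Derivation:
Input: [-4, 1, -1, 8] (max |s|=8)
Stage 1 (OFFSET -2): -4+-2=-6, 1+-2=-1, -1+-2=-3, 8+-2=6 -> [-6, -1, -3, 6] (max |s|=6)
Stage 2 (DIFF): s[0]=-6, -1--6=5, -3--1=-2, 6--3=9 -> [-6, 5, -2, 9] (max |s|=9)
Stage 3 (ABS): |-6|=6, |5|=5, |-2|=2, |9|=9 -> [6, 5, 2, 9] (max |s|=9)
Stage 4 (DIFF): s[0]=6, 5-6=-1, 2-5=-3, 9-2=7 -> [6, -1, -3, 7] (max |s|=7)
Stage 5 (OFFSET 1): 6+1=7, -1+1=0, -3+1=-2, 7+1=8 -> [7, 0, -2, 8] (max |s|=8)
Overall max amplitude: 9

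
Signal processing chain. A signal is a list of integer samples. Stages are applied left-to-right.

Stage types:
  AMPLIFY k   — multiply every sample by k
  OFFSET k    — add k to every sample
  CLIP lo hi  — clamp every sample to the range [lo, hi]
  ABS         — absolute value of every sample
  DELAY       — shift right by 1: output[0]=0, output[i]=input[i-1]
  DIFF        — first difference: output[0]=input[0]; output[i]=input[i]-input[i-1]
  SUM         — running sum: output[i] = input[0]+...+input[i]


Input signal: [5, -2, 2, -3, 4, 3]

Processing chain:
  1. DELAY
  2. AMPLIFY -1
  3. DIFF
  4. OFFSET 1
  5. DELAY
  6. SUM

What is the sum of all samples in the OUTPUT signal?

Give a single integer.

Answer: 13

Derivation:
Input: [5, -2, 2, -3, 4, 3]
Stage 1 (DELAY): [0, 5, -2, 2, -3, 4] = [0, 5, -2, 2, -3, 4] -> [0, 5, -2, 2, -3, 4]
Stage 2 (AMPLIFY -1): 0*-1=0, 5*-1=-5, -2*-1=2, 2*-1=-2, -3*-1=3, 4*-1=-4 -> [0, -5, 2, -2, 3, -4]
Stage 3 (DIFF): s[0]=0, -5-0=-5, 2--5=7, -2-2=-4, 3--2=5, -4-3=-7 -> [0, -5, 7, -4, 5, -7]
Stage 4 (OFFSET 1): 0+1=1, -5+1=-4, 7+1=8, -4+1=-3, 5+1=6, -7+1=-6 -> [1, -4, 8, -3, 6, -6]
Stage 5 (DELAY): [0, 1, -4, 8, -3, 6] = [0, 1, -4, 8, -3, 6] -> [0, 1, -4, 8, -3, 6]
Stage 6 (SUM): sum[0..0]=0, sum[0..1]=1, sum[0..2]=-3, sum[0..3]=5, sum[0..4]=2, sum[0..5]=8 -> [0, 1, -3, 5, 2, 8]
Output sum: 13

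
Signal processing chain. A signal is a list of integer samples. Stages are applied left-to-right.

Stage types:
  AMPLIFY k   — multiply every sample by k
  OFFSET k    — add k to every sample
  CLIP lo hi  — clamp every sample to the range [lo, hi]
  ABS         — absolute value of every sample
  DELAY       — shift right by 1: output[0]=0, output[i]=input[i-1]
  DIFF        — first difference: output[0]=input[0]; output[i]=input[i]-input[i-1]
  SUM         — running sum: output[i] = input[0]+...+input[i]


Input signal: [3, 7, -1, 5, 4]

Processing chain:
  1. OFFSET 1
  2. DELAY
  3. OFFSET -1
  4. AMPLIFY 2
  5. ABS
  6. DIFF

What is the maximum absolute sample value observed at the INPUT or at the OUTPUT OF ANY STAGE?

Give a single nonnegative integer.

Input: [3, 7, -1, 5, 4] (max |s|=7)
Stage 1 (OFFSET 1): 3+1=4, 7+1=8, -1+1=0, 5+1=6, 4+1=5 -> [4, 8, 0, 6, 5] (max |s|=8)
Stage 2 (DELAY): [0, 4, 8, 0, 6] = [0, 4, 8, 0, 6] -> [0, 4, 8, 0, 6] (max |s|=8)
Stage 3 (OFFSET -1): 0+-1=-1, 4+-1=3, 8+-1=7, 0+-1=-1, 6+-1=5 -> [-1, 3, 7, -1, 5] (max |s|=7)
Stage 4 (AMPLIFY 2): -1*2=-2, 3*2=6, 7*2=14, -1*2=-2, 5*2=10 -> [-2, 6, 14, -2, 10] (max |s|=14)
Stage 5 (ABS): |-2|=2, |6|=6, |14|=14, |-2|=2, |10|=10 -> [2, 6, 14, 2, 10] (max |s|=14)
Stage 6 (DIFF): s[0]=2, 6-2=4, 14-6=8, 2-14=-12, 10-2=8 -> [2, 4, 8, -12, 8] (max |s|=12)
Overall max amplitude: 14

Answer: 14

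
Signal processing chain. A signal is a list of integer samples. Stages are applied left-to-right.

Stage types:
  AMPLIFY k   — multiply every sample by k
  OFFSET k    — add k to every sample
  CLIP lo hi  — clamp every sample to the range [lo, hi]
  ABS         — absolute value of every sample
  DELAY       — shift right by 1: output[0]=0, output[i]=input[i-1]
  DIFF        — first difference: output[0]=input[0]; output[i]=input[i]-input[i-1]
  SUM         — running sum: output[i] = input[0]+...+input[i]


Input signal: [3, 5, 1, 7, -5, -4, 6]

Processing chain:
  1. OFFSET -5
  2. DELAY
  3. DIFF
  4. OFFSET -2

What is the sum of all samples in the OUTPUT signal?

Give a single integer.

Input: [3, 5, 1, 7, -5, -4, 6]
Stage 1 (OFFSET -5): 3+-5=-2, 5+-5=0, 1+-5=-4, 7+-5=2, -5+-5=-10, -4+-5=-9, 6+-5=1 -> [-2, 0, -4, 2, -10, -9, 1]
Stage 2 (DELAY): [0, -2, 0, -4, 2, -10, -9] = [0, -2, 0, -4, 2, -10, -9] -> [0, -2, 0, -4, 2, -10, -9]
Stage 3 (DIFF): s[0]=0, -2-0=-2, 0--2=2, -4-0=-4, 2--4=6, -10-2=-12, -9--10=1 -> [0, -2, 2, -4, 6, -12, 1]
Stage 4 (OFFSET -2): 0+-2=-2, -2+-2=-4, 2+-2=0, -4+-2=-6, 6+-2=4, -12+-2=-14, 1+-2=-1 -> [-2, -4, 0, -6, 4, -14, -1]
Output sum: -23

Answer: -23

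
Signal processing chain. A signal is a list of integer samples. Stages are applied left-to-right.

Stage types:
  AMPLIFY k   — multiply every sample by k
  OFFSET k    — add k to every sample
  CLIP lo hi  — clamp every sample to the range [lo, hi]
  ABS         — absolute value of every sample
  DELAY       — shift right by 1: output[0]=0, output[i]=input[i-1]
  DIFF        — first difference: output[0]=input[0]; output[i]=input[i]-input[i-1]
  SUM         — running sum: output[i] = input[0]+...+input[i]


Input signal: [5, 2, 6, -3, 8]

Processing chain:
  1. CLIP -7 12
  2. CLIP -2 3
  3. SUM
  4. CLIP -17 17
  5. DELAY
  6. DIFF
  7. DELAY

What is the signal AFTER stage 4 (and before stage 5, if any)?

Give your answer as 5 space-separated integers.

Input: [5, 2, 6, -3, 8]
Stage 1 (CLIP -7 12): clip(5,-7,12)=5, clip(2,-7,12)=2, clip(6,-7,12)=6, clip(-3,-7,12)=-3, clip(8,-7,12)=8 -> [5, 2, 6, -3, 8]
Stage 2 (CLIP -2 3): clip(5,-2,3)=3, clip(2,-2,3)=2, clip(6,-2,3)=3, clip(-3,-2,3)=-2, clip(8,-2,3)=3 -> [3, 2, 3, -2, 3]
Stage 3 (SUM): sum[0..0]=3, sum[0..1]=5, sum[0..2]=8, sum[0..3]=6, sum[0..4]=9 -> [3, 5, 8, 6, 9]
Stage 4 (CLIP -17 17): clip(3,-17,17)=3, clip(5,-17,17)=5, clip(8,-17,17)=8, clip(6,-17,17)=6, clip(9,-17,17)=9 -> [3, 5, 8, 6, 9]

Answer: 3 5 8 6 9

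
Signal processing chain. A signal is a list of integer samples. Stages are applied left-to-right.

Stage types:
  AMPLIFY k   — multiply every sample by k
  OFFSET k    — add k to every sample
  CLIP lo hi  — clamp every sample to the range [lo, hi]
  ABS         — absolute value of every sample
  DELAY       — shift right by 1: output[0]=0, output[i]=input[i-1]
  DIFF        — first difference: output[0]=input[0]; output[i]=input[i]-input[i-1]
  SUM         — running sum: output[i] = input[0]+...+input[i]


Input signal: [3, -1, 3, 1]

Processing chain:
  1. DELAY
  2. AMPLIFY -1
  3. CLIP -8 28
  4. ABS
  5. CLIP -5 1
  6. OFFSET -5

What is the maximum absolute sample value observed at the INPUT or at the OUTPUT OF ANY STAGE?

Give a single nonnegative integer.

Input: [3, -1, 3, 1] (max |s|=3)
Stage 1 (DELAY): [0, 3, -1, 3] = [0, 3, -1, 3] -> [0, 3, -1, 3] (max |s|=3)
Stage 2 (AMPLIFY -1): 0*-1=0, 3*-1=-3, -1*-1=1, 3*-1=-3 -> [0, -3, 1, -3] (max |s|=3)
Stage 3 (CLIP -8 28): clip(0,-8,28)=0, clip(-3,-8,28)=-3, clip(1,-8,28)=1, clip(-3,-8,28)=-3 -> [0, -3, 1, -3] (max |s|=3)
Stage 4 (ABS): |0|=0, |-3|=3, |1|=1, |-3|=3 -> [0, 3, 1, 3] (max |s|=3)
Stage 5 (CLIP -5 1): clip(0,-5,1)=0, clip(3,-5,1)=1, clip(1,-5,1)=1, clip(3,-5,1)=1 -> [0, 1, 1, 1] (max |s|=1)
Stage 6 (OFFSET -5): 0+-5=-5, 1+-5=-4, 1+-5=-4, 1+-5=-4 -> [-5, -4, -4, -4] (max |s|=5)
Overall max amplitude: 5

Answer: 5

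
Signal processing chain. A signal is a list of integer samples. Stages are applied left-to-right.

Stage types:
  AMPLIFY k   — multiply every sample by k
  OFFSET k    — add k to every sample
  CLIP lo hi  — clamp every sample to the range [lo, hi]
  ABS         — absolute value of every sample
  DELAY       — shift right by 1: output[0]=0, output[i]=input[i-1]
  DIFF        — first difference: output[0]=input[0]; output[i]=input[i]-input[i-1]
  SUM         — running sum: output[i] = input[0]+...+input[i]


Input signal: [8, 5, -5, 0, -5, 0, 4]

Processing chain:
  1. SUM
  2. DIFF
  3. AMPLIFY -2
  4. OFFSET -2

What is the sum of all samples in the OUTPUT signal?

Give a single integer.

Answer: -28

Derivation:
Input: [8, 5, -5, 0, -5, 0, 4]
Stage 1 (SUM): sum[0..0]=8, sum[0..1]=13, sum[0..2]=8, sum[0..3]=8, sum[0..4]=3, sum[0..5]=3, sum[0..6]=7 -> [8, 13, 8, 8, 3, 3, 7]
Stage 2 (DIFF): s[0]=8, 13-8=5, 8-13=-5, 8-8=0, 3-8=-5, 3-3=0, 7-3=4 -> [8, 5, -5, 0, -5, 0, 4]
Stage 3 (AMPLIFY -2): 8*-2=-16, 5*-2=-10, -5*-2=10, 0*-2=0, -5*-2=10, 0*-2=0, 4*-2=-8 -> [-16, -10, 10, 0, 10, 0, -8]
Stage 4 (OFFSET -2): -16+-2=-18, -10+-2=-12, 10+-2=8, 0+-2=-2, 10+-2=8, 0+-2=-2, -8+-2=-10 -> [-18, -12, 8, -2, 8, -2, -10]
Output sum: -28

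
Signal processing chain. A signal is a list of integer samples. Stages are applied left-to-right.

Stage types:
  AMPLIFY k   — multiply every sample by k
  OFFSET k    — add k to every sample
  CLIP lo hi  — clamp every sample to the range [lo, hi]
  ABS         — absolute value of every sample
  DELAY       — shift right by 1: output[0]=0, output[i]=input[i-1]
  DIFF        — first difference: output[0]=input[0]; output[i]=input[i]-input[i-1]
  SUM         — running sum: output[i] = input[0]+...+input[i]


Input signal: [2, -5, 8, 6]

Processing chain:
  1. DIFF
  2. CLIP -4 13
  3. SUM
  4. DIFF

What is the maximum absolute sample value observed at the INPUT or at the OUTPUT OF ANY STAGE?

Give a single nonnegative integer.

Answer: 13

Derivation:
Input: [2, -5, 8, 6] (max |s|=8)
Stage 1 (DIFF): s[0]=2, -5-2=-7, 8--5=13, 6-8=-2 -> [2, -7, 13, -2] (max |s|=13)
Stage 2 (CLIP -4 13): clip(2,-4,13)=2, clip(-7,-4,13)=-4, clip(13,-4,13)=13, clip(-2,-4,13)=-2 -> [2, -4, 13, -2] (max |s|=13)
Stage 3 (SUM): sum[0..0]=2, sum[0..1]=-2, sum[0..2]=11, sum[0..3]=9 -> [2, -2, 11, 9] (max |s|=11)
Stage 4 (DIFF): s[0]=2, -2-2=-4, 11--2=13, 9-11=-2 -> [2, -4, 13, -2] (max |s|=13)
Overall max amplitude: 13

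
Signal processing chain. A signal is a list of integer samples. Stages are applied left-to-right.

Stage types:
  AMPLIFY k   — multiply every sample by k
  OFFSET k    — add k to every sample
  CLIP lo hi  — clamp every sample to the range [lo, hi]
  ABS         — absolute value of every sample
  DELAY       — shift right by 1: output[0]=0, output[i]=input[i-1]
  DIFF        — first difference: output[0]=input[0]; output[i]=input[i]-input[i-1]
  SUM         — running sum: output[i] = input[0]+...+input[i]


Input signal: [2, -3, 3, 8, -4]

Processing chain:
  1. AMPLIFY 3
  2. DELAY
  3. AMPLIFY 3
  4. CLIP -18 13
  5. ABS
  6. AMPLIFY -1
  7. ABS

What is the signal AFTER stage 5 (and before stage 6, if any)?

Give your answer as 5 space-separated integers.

Input: [2, -3, 3, 8, -4]
Stage 1 (AMPLIFY 3): 2*3=6, -3*3=-9, 3*3=9, 8*3=24, -4*3=-12 -> [6, -9, 9, 24, -12]
Stage 2 (DELAY): [0, 6, -9, 9, 24] = [0, 6, -9, 9, 24] -> [0, 6, -9, 9, 24]
Stage 3 (AMPLIFY 3): 0*3=0, 6*3=18, -9*3=-27, 9*3=27, 24*3=72 -> [0, 18, -27, 27, 72]
Stage 4 (CLIP -18 13): clip(0,-18,13)=0, clip(18,-18,13)=13, clip(-27,-18,13)=-18, clip(27,-18,13)=13, clip(72,-18,13)=13 -> [0, 13, -18, 13, 13]
Stage 5 (ABS): |0|=0, |13|=13, |-18|=18, |13|=13, |13|=13 -> [0, 13, 18, 13, 13]

Answer: 0 13 18 13 13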